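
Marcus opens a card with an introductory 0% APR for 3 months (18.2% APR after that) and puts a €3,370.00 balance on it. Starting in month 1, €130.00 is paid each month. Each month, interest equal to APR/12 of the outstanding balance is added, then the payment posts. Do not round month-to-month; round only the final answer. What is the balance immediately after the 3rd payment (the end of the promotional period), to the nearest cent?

Promo months 1–3 at r₀ = 0%/12 = 0; months 4+ at r₁ = 18.2%/12 = 0.0151667.
After month 3 (no interest yet): B = €3,370.00 − 3·€130.00 = €2,980.00.

€2,980.00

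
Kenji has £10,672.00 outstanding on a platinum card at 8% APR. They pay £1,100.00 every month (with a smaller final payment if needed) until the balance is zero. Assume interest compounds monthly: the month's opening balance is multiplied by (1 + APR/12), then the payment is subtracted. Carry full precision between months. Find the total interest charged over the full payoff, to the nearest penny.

£397.72

Monthly rate r = 8%/12 = 0.666667% = 0.00666667.
Payoff takes n = ⌈−ln(1 − rB₀/P)/ln(1+r)⌉ = ⌈10.063⌉ = 11 payments; the last is £69.72.
Total paid = 10·£1,100.00 + £69.72 = £11,069.72.
Total interest = total paid − principal = £11,069.72 − £10,672.00 = £397.72.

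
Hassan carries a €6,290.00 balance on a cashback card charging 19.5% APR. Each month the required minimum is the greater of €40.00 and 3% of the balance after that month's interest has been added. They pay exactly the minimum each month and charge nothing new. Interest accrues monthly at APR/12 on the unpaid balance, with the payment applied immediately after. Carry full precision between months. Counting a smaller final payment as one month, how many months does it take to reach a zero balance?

157 months

Monthly rate r = 19.5%/12 = 1.625% = 0.01625.
While 3% of the post-interest balance exceeds €40.00, each month B ← (B·(1+r))·(1 − 0.03), i.e. B shrinks by the factor (1+r)·0.97 = 0.98576.
This holds for months 1–110. Entering month 111 the balance is €1,298.98; 3% of the post-interest balance is now below €40.00, so the flat €40.00 minimum applies from here.
From month 111 a fixed €40.00 at rate r clears €1,298.98 in 47 more payments. Total: 110 + 47 = 157 months.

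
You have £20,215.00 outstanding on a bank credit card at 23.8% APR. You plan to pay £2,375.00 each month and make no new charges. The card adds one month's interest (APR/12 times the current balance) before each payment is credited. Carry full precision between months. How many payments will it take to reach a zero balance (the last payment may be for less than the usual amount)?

10 payments

Monthly rate r = 23.8%/12 = 1.98333% = 0.0198333.
Recurrence: B ← B·(1+r) − £2,375.00.
Month 1: interest £400.93; balance after payment £18,240.93.
Month 2: interest £361.78; balance after payment £16,227.71.
Closed form: n = −ln(1 − rB₀/P)/ln(1+r) = −ln(0.83119)/ln(1.01983) ≈ 9.415, so the balance reaches zero during payment 10.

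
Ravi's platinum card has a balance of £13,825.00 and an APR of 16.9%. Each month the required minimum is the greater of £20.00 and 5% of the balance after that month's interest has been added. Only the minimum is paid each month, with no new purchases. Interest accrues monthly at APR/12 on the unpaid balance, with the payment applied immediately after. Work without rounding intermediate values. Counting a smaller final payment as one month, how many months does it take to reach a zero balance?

119 months

Monthly rate r = 16.9%/12 = 1.40833% = 0.0140833.
While 5% of the post-interest balance exceeds £20.00, each month B ← (B·(1+r))·(1 − 0.05), i.e. B shrinks by the factor (1+r)·0.95 = 0.96338.
This holds for months 1–96. Entering month 97 the balance is £384.77; 5% of the post-interest balance is now below £20.00, so the flat £20.00 minimum applies from here.
From month 97 a fixed £20.00 at rate r clears £384.77 in 23 more payments. Total: 96 + 23 = 119 months.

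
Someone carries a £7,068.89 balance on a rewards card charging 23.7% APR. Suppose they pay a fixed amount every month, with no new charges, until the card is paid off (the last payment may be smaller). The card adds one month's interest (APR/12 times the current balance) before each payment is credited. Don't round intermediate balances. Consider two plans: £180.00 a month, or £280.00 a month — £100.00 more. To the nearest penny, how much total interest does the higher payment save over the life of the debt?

£3,869.80

Monthly rate r = 23.7%/12 = 1.975% = 0.01975.
At £180.00/mo: n = ⌈−ln(1 − rB₀/P)/ln(1+r)⌉ = 77 payments (last £74.23); total interest = total paid − £7,068.89 = £6,685.34.
At £280.00/mo: 36 payments (last £84.43); total interest £2,815.54.
Interest saved = £6,685.34 − £2,815.54 = £3,869.80.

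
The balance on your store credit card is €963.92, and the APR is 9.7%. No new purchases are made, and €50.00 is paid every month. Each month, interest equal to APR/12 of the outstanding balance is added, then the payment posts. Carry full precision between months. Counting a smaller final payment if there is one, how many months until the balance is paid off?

Monthly rate r = 9.7%/12 = 0.808333% = 0.00808333.
Recurrence: B ← B·(1+r) − €50.00.
Month 1: interest €7.79; balance after payment €921.71.
Month 2: interest €7.45; balance after payment €879.16.
Closed form: n = −ln(1 − rB₀/P)/ln(1+r) = −ln(0.84417)/ln(1.00808) ≈ 21.042, so the balance reaches zero during payment 22.

22 payments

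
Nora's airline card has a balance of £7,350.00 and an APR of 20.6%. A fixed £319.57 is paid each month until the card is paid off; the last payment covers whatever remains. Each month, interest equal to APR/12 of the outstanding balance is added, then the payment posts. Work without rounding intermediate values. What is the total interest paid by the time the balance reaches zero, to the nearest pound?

Monthly rate r = 20.6%/12 = 1.71667% = 0.0171667.
Payoff takes n = ⌈−ln(1 − rB₀/P)/ln(1+r)⌉ = ⌈29.507⌉ = 30 payments; the last is £162.77.
Total paid = 29·£319.57 + £162.77 = £9,430.30.
Total interest = total paid − principal = £9,430.30 − £7,350.00 = £2,080.30.

£2,080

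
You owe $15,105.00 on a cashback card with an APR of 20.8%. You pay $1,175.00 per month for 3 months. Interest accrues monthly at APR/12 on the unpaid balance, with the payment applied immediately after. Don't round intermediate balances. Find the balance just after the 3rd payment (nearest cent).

Monthly rate r = 20.8%/12 = 1.73333% = 0.0173333.
Each month: B ← B·(1+r) − $1,175.00.
Month 1: interest $261.82; balance after payment $14,191.82.
Month 2: interest $245.99; balance after payment $13,262.81.
Month 3: interest $229.89; balance after payment $12,317.70.

$12,317.70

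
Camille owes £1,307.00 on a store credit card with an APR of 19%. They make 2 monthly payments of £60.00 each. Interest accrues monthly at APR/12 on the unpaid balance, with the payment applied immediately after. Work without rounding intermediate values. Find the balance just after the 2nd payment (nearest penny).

£1,227.77

Monthly rate r = 19%/12 = 1.58333% = 0.0158333.
Each month: B ← B·(1+r) − £60.00.
Month 1: interest £20.69; balance after payment £1,267.69.
Month 2: interest £20.07; balance after payment £1,227.77.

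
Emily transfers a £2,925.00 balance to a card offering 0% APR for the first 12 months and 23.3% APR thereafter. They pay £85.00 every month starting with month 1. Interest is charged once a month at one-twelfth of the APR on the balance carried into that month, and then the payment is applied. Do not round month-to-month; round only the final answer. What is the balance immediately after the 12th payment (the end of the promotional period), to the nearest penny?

£1,905.00

Promo months 1–12 at r₀ = 0%/12 = 0; months 13+ at r₁ = 23.3%/12 = 0.0194167.
After month 12 (no interest yet): B = £2,925.00 − 12·£85.00 = £1,905.00.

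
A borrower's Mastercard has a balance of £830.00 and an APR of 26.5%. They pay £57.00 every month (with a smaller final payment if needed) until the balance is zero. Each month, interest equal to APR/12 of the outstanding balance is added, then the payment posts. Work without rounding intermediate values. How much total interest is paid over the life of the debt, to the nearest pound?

£183

Monthly rate r = 26.5%/12 = 2.20833% = 0.0220833.
Payoff takes n = ⌈−ln(1 − rB₀/P)/ln(1+r)⌉ = ⌈17.762⌉ = 18 payments; the last is £43.52.
Total paid = 17·£57.00 + £43.52 = £1,012.52.
Total interest = total paid − principal = £1,012.52 − £830.00 = £182.52.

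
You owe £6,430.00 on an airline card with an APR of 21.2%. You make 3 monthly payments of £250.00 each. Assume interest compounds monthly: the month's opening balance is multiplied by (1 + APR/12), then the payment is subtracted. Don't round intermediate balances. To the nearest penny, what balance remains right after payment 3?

Monthly rate r = 21.2%/12 = 1.76667% = 0.0176667.
Each month: B ← B·(1+r) − £250.00.
Month 1: interest £113.60; balance after payment £6,293.60.
Month 2: interest £111.19; balance after payment £6,154.78.
Month 3: interest £108.73; balance after payment £6,013.52.

£6,013.52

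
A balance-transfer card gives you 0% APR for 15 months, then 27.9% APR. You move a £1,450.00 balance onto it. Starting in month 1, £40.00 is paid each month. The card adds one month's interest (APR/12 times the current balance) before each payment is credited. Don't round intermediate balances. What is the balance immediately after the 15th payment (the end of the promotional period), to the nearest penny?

Promo months 1–15 at r₀ = 0%/12 = 0; months 16+ at r₁ = 27.9%/12 = 0.02325.
After month 15 (no interest yet): B = £1,450.00 − 15·£40.00 = £850.00.

£850.00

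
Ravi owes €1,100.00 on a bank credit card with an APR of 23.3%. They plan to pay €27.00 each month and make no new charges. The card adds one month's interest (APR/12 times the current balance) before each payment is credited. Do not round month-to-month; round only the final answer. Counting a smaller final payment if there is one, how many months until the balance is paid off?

82 months

Monthly rate r = 23.3%/12 = 1.94167% = 0.0194167.
Recurrence: B ← B·(1+r) − €27.00.
Month 1: interest €21.36; balance after payment €1,094.36.
Month 2: interest €21.25; balance after payment €1,088.61.
Closed form: n = −ln(1 − rB₀/P)/ln(1+r) = −ln(0.20895)/ln(1.01942) ≈ 81.415, so the balance reaches zero during payment 82.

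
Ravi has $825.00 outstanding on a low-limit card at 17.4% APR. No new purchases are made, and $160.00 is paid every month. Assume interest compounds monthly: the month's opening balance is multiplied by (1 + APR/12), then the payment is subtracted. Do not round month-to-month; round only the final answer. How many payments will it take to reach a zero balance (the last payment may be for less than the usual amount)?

Monthly rate r = 17.4%/12 = 1.45% = 0.0145.
Recurrence: B ← B·(1+r) − $160.00.
Month 1: interest $11.96; balance after payment $676.96.
Month 2: interest $9.82; balance after payment $526.78.
Month 3: interest $7.64; balance after payment $374.42.
Month 4: interest $5.43; balance after payment $219.85.
Month 5: interest $3.19; balance after payment $63.03.
Month 6: interest $0.91; balance after payment $0.00.

6 payments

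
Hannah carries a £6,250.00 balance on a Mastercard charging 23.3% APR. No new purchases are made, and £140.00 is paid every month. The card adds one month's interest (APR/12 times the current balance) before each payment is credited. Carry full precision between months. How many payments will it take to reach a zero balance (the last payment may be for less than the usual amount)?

105 months

Monthly rate r = 23.3%/12 = 1.94167% = 0.0194167.
Recurrence: B ← B·(1+r) − £140.00.
Month 1: interest £121.35; balance after payment £6,231.35.
Month 2: interest £120.99; balance after payment £6,212.35.
Closed form: n = −ln(1 − rB₀/P)/ln(1+r) = −ln(0.13318)/ln(1.01942) ≈ 104.834, so the balance reaches zero during payment 105.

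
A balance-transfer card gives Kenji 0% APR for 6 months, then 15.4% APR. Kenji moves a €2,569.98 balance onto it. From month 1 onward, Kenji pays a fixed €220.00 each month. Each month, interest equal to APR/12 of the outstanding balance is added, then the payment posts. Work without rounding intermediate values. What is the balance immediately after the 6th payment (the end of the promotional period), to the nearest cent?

€1,249.98

Promo months 1–6 at r₀ = 0%/12 = 0; months 7+ at r₁ = 15.4%/12 = 0.0128333.
After month 6 (no interest yet): B = €2,569.98 − 6·€220.00 = €1,249.98.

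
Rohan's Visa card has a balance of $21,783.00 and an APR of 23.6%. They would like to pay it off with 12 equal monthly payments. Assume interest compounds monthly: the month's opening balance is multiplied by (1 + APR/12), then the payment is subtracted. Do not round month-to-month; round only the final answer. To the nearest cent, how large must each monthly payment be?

$2,055.58

Monthly rate r = 23.6%/12 = 1.96667% = 0.0196667.
Level-payment amortization: P = B₀·r / (1 − (1+r)^(−n)) = 21783.00·0.0196667 / (1 − 1.01967^(−12)).
Denominator 1 − (1+r)^(−12) = 0.208408116.
P = 428.399 / 0.208408116 ≈ 2055.58.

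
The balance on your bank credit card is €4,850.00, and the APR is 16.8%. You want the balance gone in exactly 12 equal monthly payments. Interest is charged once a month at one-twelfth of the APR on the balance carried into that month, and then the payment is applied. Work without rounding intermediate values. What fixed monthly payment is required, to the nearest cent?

€441.88

Monthly rate r = 16.8%/12 = 1.4% = 0.014.
Level-payment amortization: P = B₀·r / (1 − (1+r)^(−n)) = 4850.00·0.014 / (1 − 1.014^(−12)).
Denominator 1 − (1+r)^(−12) = 0.153660637.
P = 67.9 / 0.153660637 ≈ 441.88.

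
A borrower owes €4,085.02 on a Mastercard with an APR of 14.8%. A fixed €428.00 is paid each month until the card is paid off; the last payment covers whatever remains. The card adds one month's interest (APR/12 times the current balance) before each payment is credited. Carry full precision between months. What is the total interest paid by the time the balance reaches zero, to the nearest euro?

€288

Monthly rate r = 14.8%/12 = 1.23333% = 0.0123333.
Payoff takes n = ⌈−ln(1 − rB₀/P)/ln(1+r)⌉ = ⌈10.217⌉ = 11 payments; the last is €93.35.
Total paid = 10·€428.00 + €93.35 = €4,373.35.
Total interest = total paid − principal = €4,373.35 − €4,085.02 = €288.33.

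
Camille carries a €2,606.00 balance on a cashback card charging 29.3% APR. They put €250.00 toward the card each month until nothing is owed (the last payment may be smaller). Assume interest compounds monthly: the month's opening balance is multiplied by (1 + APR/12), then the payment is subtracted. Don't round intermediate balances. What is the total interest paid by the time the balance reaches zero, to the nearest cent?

€438.44

Monthly rate r = 29.3%/12 = 2.44167% = 0.0244167.
Payoff takes n = ⌈−ln(1 − rB₀/P)/ln(1+r)⌉ = ⌈12.176⌉ = 13 payments; the last is €44.44.
Total paid = 12·€250.00 + €44.44 = €3,044.44.
Total interest = total paid − principal = €3,044.44 − €2,606.00 = €438.44.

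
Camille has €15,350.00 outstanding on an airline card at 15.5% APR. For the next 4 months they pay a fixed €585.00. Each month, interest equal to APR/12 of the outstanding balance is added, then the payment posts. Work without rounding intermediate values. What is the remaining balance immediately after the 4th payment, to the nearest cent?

€13,772.85

Monthly rate r = 15.5%/12 = 1.29167% = 0.0129167.
Each month: B ← B·(1+r) − €585.00.
Month 1: interest €198.27; balance after payment €14,963.27.
Month 2: interest €193.28; balance after payment €14,571.55.
Month 3: interest €188.22; balance after payment €14,174.76.
Month 4: interest €183.09; balance after payment €13,772.85.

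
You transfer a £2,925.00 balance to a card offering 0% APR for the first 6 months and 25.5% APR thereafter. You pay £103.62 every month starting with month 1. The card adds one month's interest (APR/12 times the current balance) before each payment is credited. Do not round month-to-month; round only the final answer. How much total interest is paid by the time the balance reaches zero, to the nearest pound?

Promo months 1–6 at r₀ = 0%/12 = 0; months 7+ at r₁ = 25.5%/12 = 0.02125.
After month 6 (no interest yet): B = £2,925.00 − 6·£103.62 = £2,303.28.
Then at r₁ with £103.62/mo: n₂ = −ln(1 − r₁·B/P)/ln(1+r₁) ≈ 30.40 → 31 more payments.
Total paid = 36·£103.62 + £42.14 = £3,772.46; interest = £3,772.46 − £2,925.00 = £847.46.

£847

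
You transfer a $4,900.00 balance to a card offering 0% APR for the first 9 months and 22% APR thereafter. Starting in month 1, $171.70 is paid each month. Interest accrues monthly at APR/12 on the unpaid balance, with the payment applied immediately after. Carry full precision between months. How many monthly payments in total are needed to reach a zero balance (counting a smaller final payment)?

Promo months 1–9 at r₀ = 0%/12 = 0; months 10+ at r₁ = 22%/12 = 0.0183333.
After month 9 (no interest yet): B = $4,900.00 − 9·$171.70 = $3,354.70.
Then at r₁ with $171.70/mo: n₂ = −ln(1 − r₁·B/P)/ln(1+r₁) ≈ 24.41 → 25 more payments.

34 payments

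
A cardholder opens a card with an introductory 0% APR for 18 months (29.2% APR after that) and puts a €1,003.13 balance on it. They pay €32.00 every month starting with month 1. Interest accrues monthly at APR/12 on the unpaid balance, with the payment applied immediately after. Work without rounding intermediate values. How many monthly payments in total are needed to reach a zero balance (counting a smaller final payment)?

Promo months 1–18 at r₀ = 0%/12 = 0; months 19+ at r₁ = 29.2%/12 = 0.0243333.
After month 18 (no interest yet): B = €1,003.13 − 18·€32.00 = €427.13.
Then at r₁ with €32.00/mo: n₂ = −ln(1 − r₁·B/P)/ln(1+r₁) ≈ 16.34 → 17 more payments.

35 months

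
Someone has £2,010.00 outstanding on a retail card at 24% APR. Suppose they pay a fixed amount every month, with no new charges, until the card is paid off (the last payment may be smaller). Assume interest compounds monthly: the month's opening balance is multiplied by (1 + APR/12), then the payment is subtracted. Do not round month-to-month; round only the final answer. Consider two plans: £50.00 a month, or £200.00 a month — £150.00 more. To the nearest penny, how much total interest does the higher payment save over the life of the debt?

Monthly rate r = 24%/12 = 2% = 0.02.
At £50.00/mo: n = ⌈−ln(1 − rB₀/P)/ln(1+r)⌉ = 83 payments (last £14.81); total interest = total paid − £2,010.00 = £2,104.81.
At £200.00/mo: 12 payments (last £66.75); total interest £256.75.
Interest saved = £2,104.81 − £256.75 = £1,848.06.

£1,848.06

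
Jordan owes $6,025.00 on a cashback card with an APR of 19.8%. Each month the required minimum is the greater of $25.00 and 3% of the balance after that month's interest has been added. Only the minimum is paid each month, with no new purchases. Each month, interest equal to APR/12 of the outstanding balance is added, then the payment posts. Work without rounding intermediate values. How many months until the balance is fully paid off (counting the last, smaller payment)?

190 months

Monthly rate r = 19.8%/12 = 1.65% = 0.0165.
While 3% of the post-interest balance exceeds $25.00, each month B ← (B·(1+r))·(1 − 0.03), i.e. B shrinks by the factor (1+r)·0.97 = 0.986.
This holds for months 1–142. Entering month 143 the balance is $814.31; 3% of the post-interest balance is now below $25.00, so the flat $25.00 minimum applies from here.
From month 143 a fixed $25.00 at rate r clears $814.31 in 48 more payments. Total: 142 + 48 = 190 months.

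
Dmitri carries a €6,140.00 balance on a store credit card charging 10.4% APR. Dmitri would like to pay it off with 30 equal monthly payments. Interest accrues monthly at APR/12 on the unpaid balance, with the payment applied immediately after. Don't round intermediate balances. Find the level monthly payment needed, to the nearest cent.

€233.31

Monthly rate r = 10.4%/12 = 0.866667% = 0.00866667.
Level-payment amortization: P = B₀·r / (1 − (1+r)^(−n)) = 6140.00·0.00866667 / (1 − 1.00867^(−30)).
Denominator 1 − (1+r)^(−30) = 0.228084199.
P = 53.2133 / 0.228084199 ≈ 233.31.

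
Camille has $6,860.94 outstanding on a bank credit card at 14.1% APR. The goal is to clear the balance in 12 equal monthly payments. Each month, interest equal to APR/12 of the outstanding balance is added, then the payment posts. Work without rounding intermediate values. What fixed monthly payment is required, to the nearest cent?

Monthly rate r = 14.1%/12 = 1.175% = 0.01175.
Level-payment amortization: P = B₀·r / (1 − (1+r)^(−n)) = 6860.94·0.01175 / (1 − 1.01175^(−12)).
Denominator 1 − (1+r)^(−12) = 0.130796546.
P = 80.616 / 0.130796546 ≈ 616.35.

$616.35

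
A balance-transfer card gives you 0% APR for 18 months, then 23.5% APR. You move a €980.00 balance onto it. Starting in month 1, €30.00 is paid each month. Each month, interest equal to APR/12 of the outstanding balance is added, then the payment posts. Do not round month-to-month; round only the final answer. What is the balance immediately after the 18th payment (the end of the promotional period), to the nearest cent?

Promo months 1–18 at r₀ = 0%/12 = 0; months 19+ at r₁ = 23.5%/12 = 0.0195833.
After month 18 (no interest yet): B = €980.00 − 18·€30.00 = €440.00.

€440.00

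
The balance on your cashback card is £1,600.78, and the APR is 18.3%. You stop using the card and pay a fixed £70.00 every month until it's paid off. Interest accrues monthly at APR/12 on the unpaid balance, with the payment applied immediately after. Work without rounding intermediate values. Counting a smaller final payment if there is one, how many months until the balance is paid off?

Monthly rate r = 18.3%/12 = 1.525% = 0.01525.
Recurrence: B ← B·(1+r) − £70.00.
Month 1: interest £24.41; balance after payment £1,555.19.
Month 2: interest £23.72; balance after payment £1,508.91.
Closed form: n = −ln(1 − rB₀/P)/ln(1+r) = −ln(0.65126)/ln(1.01525) ≈ 28.335, so the balance reaches zero during payment 29.

29 payments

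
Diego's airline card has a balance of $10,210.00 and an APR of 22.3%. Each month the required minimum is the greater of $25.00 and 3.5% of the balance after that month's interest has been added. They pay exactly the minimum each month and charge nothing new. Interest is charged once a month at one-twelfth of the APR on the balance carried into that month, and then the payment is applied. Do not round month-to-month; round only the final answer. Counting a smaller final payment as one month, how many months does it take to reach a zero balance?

196 months

Monthly rate r = 22.3%/12 = 1.85833% = 0.0185833.
While 3.5% of the post-interest balance exceeds $25.00, each month B ← (B·(1+r))·(1 − 0.035), i.e. B shrinks by the factor (1+r)·0.965 = 0.98293.
This holds for months 1–156. Entering month 157 the balance is $696.23; 3.5% of the post-interest balance is now below $25.00, so the flat $25.00 minimum applies from here.
From month 157 a fixed $25.00 at rate r clears $696.23 in 40 more payments. Total: 156 + 40 = 196 months.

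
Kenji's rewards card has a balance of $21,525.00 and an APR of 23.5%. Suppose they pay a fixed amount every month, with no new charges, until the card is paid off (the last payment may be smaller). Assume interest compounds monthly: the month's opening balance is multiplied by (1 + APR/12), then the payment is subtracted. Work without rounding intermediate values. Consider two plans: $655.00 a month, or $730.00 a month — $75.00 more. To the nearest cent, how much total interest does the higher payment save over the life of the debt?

$2,414.95

Monthly rate r = 23.5%/12 = 1.95833% = 0.0195833.
At $655.00/mo: n = ⌈−ln(1 − rB₀/P)/ln(1+r)⌉ = 54 payments (last $126.03); total interest = total paid − $21,525.00 = $13,316.03.
At $730.00/mo: 45 payments (last $306.08); total interest $10,901.08.
Interest saved = $13,316.03 − $10,901.08 = $2,414.95.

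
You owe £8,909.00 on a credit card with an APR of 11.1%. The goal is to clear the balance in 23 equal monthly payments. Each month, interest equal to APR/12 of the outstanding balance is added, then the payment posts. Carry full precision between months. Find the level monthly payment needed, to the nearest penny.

£431.79

Monthly rate r = 11.1%/12 = 0.925% = 0.00925.
Level-payment amortization: P = B₀·r / (1 − (1+r)^(−n)) = 8909.00·0.00925 / (1 − 1.00925^(−23)).
Denominator 1 − (1+r)^(−23) = 0.190850884.
P = 82.4082 / 0.190850884 ≈ 431.79.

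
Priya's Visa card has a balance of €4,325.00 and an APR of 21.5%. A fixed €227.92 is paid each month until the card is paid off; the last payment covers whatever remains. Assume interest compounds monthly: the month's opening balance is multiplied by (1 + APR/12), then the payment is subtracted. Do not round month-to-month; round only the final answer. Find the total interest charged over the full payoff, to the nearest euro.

Monthly rate r = 21.5%/12 = 1.79167% = 0.0179167.
Payoff takes n = ⌈−ln(1 − rB₀/P)/ln(1+r)⌉ = ⌈23.397⌉ = 24 payments; the last is €91.08.
Total paid = 23·€227.92 + €91.08 = €5,333.24.
Total interest = total paid − principal = €5,333.24 − €4,325.00 = €1,008.24.

€1,008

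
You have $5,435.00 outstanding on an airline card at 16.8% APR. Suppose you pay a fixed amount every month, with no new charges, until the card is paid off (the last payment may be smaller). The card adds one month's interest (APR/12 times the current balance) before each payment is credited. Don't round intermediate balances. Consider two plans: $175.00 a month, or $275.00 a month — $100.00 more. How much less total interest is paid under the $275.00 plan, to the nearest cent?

Monthly rate r = 16.8%/12 = 1.4% = 0.014.
At $175.00/mo: n = ⌈−ln(1 − rB₀/P)/ln(1+r)⌉ = 42 payments (last $7.05); total interest = total paid − $5,435.00 = $1,747.05.
At $275.00/mo: 24 payments (last $82.52); total interest $972.52.
Interest saved = $1,747.05 − $972.52 = $774.53.

$774.53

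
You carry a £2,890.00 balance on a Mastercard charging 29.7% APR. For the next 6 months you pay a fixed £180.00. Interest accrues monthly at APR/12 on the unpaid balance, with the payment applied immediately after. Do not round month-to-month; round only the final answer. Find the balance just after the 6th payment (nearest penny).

Monthly rate r = 29.7%/12 = 2.475% = 0.02475.
Each month: B ← B·(1+r) − £180.00.
Month 1: interest £71.53; balance after payment £2,781.53.
Month 2: interest £68.84; balance after payment £2,670.37.
Month 3: interest £66.09; balance after payment £2,556.46.
Month 4: interest £63.27; balance after payment £2,439.73.
Month 5: interest £60.38; balance after payment £2,320.12.
Month 6: interest £57.42; balance after payment £2,197.54.

£2,197.54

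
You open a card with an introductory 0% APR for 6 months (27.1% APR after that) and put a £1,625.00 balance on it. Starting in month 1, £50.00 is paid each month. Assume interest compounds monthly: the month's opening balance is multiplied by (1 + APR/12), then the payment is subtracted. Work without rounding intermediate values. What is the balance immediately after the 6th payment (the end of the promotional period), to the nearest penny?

Promo months 1–6 at r₀ = 0%/12 = 0; months 7+ at r₁ = 27.1%/12 = 0.0225833.
After month 6 (no interest yet): B = £1,625.00 − 6·£50.00 = £1,325.00.

£1,325.00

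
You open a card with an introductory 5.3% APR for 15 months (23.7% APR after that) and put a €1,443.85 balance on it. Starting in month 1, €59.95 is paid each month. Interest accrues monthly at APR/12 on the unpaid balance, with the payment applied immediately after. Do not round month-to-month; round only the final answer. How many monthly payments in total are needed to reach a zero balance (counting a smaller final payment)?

Promo months 1–15 at r₀ = 5.3%/12 = 0.00441667; months 16+ at r₁ = 23.7%/12 = 0.01975.
After month 15: iterate B ← B·(1+r₀) − €59.95 for 15 months → €614.93.
Then at r₁ with €59.95/mo: n₂ = −ln(1 − r₁·B/P)/ln(1+r₁) ≈ 11.57 → 12 more payments.

27 months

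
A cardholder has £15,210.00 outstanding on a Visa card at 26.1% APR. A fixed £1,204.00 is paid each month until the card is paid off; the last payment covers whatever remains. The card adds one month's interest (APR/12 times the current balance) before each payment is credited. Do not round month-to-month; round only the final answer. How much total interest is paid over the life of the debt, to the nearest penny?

Monthly rate r = 26.1%/12 = 2.175% = 0.02175.
Payoff takes n = ⌈−ln(1 − rB₀/P)/ln(1+r)⌉ = ⌈14.931⌉ = 15 payments; the last is £1,121.31.
Total paid = 14·£1,204.00 + £1,121.31 = £17,977.31.
Total interest = total paid − principal = £17,977.31 − £15,210.00 = £2,767.31.

£2,767.31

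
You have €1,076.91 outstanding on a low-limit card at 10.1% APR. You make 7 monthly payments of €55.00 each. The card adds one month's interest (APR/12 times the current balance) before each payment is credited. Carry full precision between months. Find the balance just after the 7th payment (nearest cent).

Monthly rate r = 10.1%/12 = 0.841667% = 0.00841667.
Each month: B ← B·(1+r) − €55.00.
Month 1: interest €9.06; balance after payment €1,030.97.
Month 2: interest €8.68; balance after payment €984.65.
Month 3: interest €8.29; balance after payment €937.94.
Month 4: interest €7.89; balance after payment €890.83.
Month 5: interest €7.50; balance after payment €843.33.
Month 6: interest €7.10; balance after payment €795.43.
Month 7: interest €6.69; balance after payment €747.12.

€747.12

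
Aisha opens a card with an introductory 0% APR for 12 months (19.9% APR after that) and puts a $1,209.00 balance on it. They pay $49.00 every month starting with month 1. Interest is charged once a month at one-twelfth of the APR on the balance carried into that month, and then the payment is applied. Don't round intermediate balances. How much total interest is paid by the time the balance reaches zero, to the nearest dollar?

$82

Promo months 1–12 at r₀ = 0%/12 = 0; months 13+ at r₁ = 19.9%/12 = 0.0165833.
After month 12 (no interest yet): B = $1,209.00 − 12·$49.00 = $621.00.
Then at r₁ with $49.00/mo: n₂ = −ln(1 − r₁·B/P)/ln(1+r₁) ≈ 14.34 → 15 more payments.
Total paid = 26·$49.00 + $16.99 = $1,290.99; interest = $1,290.99 − $1,209.00 = $81.99.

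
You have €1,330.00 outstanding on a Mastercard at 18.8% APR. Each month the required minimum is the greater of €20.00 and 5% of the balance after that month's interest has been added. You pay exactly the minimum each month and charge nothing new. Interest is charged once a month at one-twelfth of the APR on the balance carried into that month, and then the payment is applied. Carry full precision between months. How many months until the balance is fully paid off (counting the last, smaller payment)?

Monthly rate r = 18.8%/12 = 1.56667% = 0.0156667.
While 5% of the post-interest balance exceeds €20.00, each month B ← (B·(1+r))·(1 − 0.05), i.e. B shrinks by the factor (1+r)·0.95 = 0.96488.
This holds for months 1–35. Entering month 36 the balance is €380.60; 5% of the post-interest balance is now below €20.00, so the flat €20.00 minimum applies from here.
From month 36 a fixed €20.00 at rate r clears €380.60 in 23 more payments. Total: 35 + 23 = 58 months.

58 months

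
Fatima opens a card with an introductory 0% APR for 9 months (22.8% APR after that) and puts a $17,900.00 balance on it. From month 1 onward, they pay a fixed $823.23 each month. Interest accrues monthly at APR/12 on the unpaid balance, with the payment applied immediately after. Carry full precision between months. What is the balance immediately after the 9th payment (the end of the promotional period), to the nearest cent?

Promo months 1–9 at r₀ = 0%/12 = 0; months 10+ at r₁ = 22.8%/12 = 0.019.
After month 9 (no interest yet): B = $17,900.00 − 9·$823.23 = $10,490.93.

$10,490.93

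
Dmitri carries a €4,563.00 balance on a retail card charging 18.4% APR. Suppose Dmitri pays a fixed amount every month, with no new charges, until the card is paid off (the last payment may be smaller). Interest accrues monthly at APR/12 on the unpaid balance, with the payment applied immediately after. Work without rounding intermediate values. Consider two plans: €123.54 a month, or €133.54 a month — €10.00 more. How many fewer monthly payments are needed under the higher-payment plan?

Monthly rate r = 18.4%/12 = 1.53333% = 0.0153333.
At €123.54/mo: n = ⌈−ln(1 − rB₀/P)/ln(1+r)⌉ = 55 payments (last €111.99); total interest = total paid − €4,563.00 = €2,220.15.
At €133.54/mo: 49 payments (last €103.57); total interest €1,950.49.
Payments saved = 55 − 49 = 6.

6 fewer payments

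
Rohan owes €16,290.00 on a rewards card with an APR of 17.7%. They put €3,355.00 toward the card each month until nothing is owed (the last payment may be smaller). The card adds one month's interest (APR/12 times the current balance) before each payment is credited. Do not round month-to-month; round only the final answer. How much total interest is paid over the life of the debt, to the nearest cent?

Monthly rate r = 17.7%/12 = 1.475% = 0.01475.
Payoff takes n = ⌈−ln(1 − rB₀/P)/ln(1+r)⌉ = ⌈5.075⌉ = 6 payments; the last is €253.83.
Total paid = 5·€3,355.00 + €253.83 = €17,028.83.
Total interest = total paid − principal = €17,028.83 − €16,290.00 = €738.83.

€738.83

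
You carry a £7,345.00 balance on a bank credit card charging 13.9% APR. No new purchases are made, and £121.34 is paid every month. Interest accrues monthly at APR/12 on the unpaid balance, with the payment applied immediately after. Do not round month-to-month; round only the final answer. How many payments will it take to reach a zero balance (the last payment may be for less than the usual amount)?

105 months

Monthly rate r = 13.9%/12 = 1.15833% = 0.0115833.
Recurrence: B ← B·(1+r) − £121.34.
Month 1: interest £85.08; balance after payment £7,308.74.
Month 2: interest £84.66; balance after payment £7,272.06.
Closed form: n = −ln(1 − rB₀/P)/ln(1+r) = −ln(0.29883)/ln(1.01158) ≈ 104.879, so the balance reaches zero during payment 105.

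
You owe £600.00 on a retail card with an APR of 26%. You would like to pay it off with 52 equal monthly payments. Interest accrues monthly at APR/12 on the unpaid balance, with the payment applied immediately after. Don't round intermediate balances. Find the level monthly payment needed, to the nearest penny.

£19.35

Monthly rate r = 26%/12 = 2.16667% = 0.0216667.
Level-payment amortization: P = B₀·r / (1 − (1+r)^(−n)) = 600.00·0.0216667 / (1 − 1.02167^(−52)).
Denominator 1 − (1+r)^(−52) = 0.671964878.
P = 13 / 0.671964878 ≈ 19.35.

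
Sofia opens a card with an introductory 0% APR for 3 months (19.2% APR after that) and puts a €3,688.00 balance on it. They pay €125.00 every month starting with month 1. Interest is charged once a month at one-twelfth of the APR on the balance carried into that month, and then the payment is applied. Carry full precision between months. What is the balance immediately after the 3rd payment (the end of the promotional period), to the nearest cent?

€3,313.00

Promo months 1–3 at r₀ = 0%/12 = 0; months 4+ at r₁ = 19.2%/12 = 0.016.
After month 3 (no interest yet): B = €3,688.00 − 3·€125.00 = €3,313.00.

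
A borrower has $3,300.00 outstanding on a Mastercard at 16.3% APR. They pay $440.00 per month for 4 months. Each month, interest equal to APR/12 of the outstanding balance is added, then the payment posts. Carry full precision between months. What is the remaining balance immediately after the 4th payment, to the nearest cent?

$1,686.80

Monthly rate r = 16.3%/12 = 1.35833% = 0.0135833.
Each month: B ← B·(1+r) − $440.00.
Month 1: interest $44.83; balance after payment $2,904.82.
Month 2: interest $39.46; balance after payment $2,504.28.
Month 3: interest $34.02; balance after payment $2,098.30.
Month 4: interest $28.50; balance after payment $1,686.80.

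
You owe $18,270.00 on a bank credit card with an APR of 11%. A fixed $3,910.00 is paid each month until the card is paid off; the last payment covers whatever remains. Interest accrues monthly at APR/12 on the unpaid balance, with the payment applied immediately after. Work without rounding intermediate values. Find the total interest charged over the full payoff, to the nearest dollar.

$491

Monthly rate r = 11%/12 = 0.916667% = 0.00916667.
Payoff takes n = ⌈−ln(1 − rB₀/P)/ln(1+r)⌉ = ⌈4.798⌉ = 5 payments; the last is $3,121.15.
Total paid = 4·$3,910.00 + $3,121.15 = $18,761.15.
Total interest = total paid − principal = $18,761.15 − $18,270.00 = $491.15.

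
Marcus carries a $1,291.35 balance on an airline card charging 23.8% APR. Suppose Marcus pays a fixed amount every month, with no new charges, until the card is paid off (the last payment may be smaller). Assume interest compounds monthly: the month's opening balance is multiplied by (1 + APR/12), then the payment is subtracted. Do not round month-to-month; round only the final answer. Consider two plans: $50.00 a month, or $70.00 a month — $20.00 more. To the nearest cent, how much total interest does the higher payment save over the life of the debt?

Monthly rate r = 23.8%/12 = 1.98333% = 0.0198333.
At $50.00/mo: n = ⌈−ln(1 − rB₀/P)/ln(1+r)⌉ = 37 payments (last $27.90); total interest = total paid − $1,291.35 = $536.55.
At $70.00/mo: 24 payments (last $13.72); total interest $332.37.
Interest saved = $536.55 − $332.37 = $204.18.

$204.18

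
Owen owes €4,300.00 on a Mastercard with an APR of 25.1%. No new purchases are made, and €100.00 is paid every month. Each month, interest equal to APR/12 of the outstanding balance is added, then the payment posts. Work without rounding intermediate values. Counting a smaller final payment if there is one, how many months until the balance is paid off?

Monthly rate r = 25.1%/12 = 2.09167% = 0.0209167.
Recurrence: B ← B·(1+r) − €100.00.
Month 1: interest €89.94; balance after payment €4,289.94.
Month 2: interest €89.73; balance after payment €4,279.67.
Closed form: n = −ln(1 − rB₀/P)/ln(1+r) = −ln(0.10058)/ln(1.02092) ≈ 110.950, so the balance reaches zero during payment 111.

111 months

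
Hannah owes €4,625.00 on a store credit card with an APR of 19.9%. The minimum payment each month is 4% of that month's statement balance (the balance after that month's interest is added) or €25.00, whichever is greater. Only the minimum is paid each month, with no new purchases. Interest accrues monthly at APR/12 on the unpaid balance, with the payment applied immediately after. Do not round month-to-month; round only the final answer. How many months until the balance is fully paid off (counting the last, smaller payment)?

115 months

Monthly rate r = 19.9%/12 = 1.65833% = 0.0165833.
While 4% of the post-interest balance exceeds €25.00, each month B ← (B·(1+r))·(1 − 0.04), i.e. B shrinks by the factor (1+r)·0.96 = 0.97592.
This holds for months 1–83. Entering month 84 the balance is €611.63; 4% of the post-interest balance is now below €25.00, so the flat €25.00 minimum applies from here.
From month 84 a fixed €25.00 at rate r clears €611.63 in 32 more payments. Total: 83 + 32 = 115 months.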